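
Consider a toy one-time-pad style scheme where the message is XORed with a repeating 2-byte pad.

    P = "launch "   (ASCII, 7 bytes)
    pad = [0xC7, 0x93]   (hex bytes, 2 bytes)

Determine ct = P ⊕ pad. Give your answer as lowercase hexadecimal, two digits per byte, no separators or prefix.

The 2-byte key repeats, so the effective keystream is c7 93 c7 93 c7 93 c7.
byte 0: 6c ⊕ c7 = ab
byte 1: 61 ⊕ 93 = f2
byte 2: 75 ⊕ c7 = b2
byte 3: 6e ⊕ 93 = fd
byte 4: 63 ⊕ c7 = a4
byte 5: 68 ⊕ 93 = fb
byte 6: 20 ⊕ c7 = e7

abf2b2fda4fbe7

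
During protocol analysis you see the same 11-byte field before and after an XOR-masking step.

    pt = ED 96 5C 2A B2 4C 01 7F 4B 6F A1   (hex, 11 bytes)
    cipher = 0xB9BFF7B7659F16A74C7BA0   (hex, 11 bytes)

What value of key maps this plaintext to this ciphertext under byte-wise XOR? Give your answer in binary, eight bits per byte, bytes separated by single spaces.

01010100 00101001 10101011 10011101 11010111 11010011 00010111 11011000 00000111 00010100 00000001

Since cipher = pt ⊕ key, XORing both sides with pt gives key = pt ⊕ cipher.
byte 0: ed ⊕ b9 = 54
byte 1: 96 ⊕ bf = 29
byte 2: 5c ⊕ f7 = ab
byte 3: 2a ⊕ b7 = 9d
byte 4: b2 ⊕ 65 = d7
byte 5: 4c ⊕ 9f = d3
byte 6: 01 ⊕ 16 = 17
byte 7: 7f ⊕ a7 = d8
byte 8: 4b ⊕ 4c = 07
byte 9: 6f ⊕ 7b = 14
byte 10: a1 ⊕ a0 = 01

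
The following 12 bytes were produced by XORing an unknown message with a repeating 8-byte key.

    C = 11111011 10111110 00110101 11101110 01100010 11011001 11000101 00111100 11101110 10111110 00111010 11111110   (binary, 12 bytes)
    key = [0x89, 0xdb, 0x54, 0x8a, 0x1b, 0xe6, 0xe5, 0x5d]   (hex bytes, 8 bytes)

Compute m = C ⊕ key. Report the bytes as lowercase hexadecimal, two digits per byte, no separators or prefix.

The 8-byte key repeats, so the effective keystream is 89 db 54 8a 1b e6 e5 5d 89 db 54 8a.
byte 0: fb XOR 89 = 72
byte 1: be XOR db = 65
byte 2: 35 XOR 54 = 61
byte 3: ee XOR 8a = 64
byte 4: 62 XOR 1b = 79
byte 5: d9 XOR e6 = 3f
byte 6: c5 XOR e5 = 20
byte 7: 3c XOR 5d = 61
byte 8: ee XOR 89 = 67
byte 9: be XOR db = 65
byte 10: 3a XOR 54 = 6e
byte 11: fe XOR 8a = 74

72656164793f206167656e74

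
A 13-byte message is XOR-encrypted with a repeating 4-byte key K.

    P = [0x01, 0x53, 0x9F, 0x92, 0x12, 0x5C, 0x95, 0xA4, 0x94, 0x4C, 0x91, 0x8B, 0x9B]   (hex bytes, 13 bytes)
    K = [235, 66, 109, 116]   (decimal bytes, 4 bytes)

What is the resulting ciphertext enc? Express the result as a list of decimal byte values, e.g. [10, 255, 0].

[234, 17, 242, 230, 249, 30, 248, 208, 127, 14, 252, 255, 112]

The 4-byte key repeats, so the effective keystream is eb 42 6d 74 eb 42 6d 74 eb 42 6d 74 eb.
byte 0: 00000001 ^ 11101011 = 11101010
byte 1: 01010011 ^ 01000010 = 00010001
byte 2: 10011111 ^ 01101101 = 11110010
byte 3: 10010010 ^ 01110100 = 11100110
byte 4: 00010010 ^ 11101011 = 11111001
byte 5: 01011100 ^ 01000010 = 00011110
byte 6: 10010101 ^ 01101101 = 11111000
byte 7: 10100100 ^ 01110100 = 11010000
byte 8: 10010100 ^ 11101011 = 01111111
byte 9: 01001100 ^ 01000010 = 00001110
byte 10: 10010001 ^ 01101101 = 11111100
byte 11: 10001011 ^ 01110100 = 11111111
byte 12: 10011011 ^ 11101011 = 01110000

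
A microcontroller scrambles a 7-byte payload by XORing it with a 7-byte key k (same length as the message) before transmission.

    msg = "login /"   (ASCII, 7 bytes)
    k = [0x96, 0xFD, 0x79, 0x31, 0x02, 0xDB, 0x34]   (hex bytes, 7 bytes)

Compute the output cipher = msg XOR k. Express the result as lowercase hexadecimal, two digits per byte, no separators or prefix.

XOR is its own inverse, so applying the key byte-wise gives the result directly.
byte 0: 6c ^ 96 = fa
byte 1: 6f ^ fd = 92
byte 2: 67 ^ 79 = 1e
byte 3: 69 ^ 31 = 58
byte 4: 6e ^ 02 = 6c
byte 5: 20 ^ db = fb
byte 6: 2f ^ 34 = 1b

fa921e586cfb1b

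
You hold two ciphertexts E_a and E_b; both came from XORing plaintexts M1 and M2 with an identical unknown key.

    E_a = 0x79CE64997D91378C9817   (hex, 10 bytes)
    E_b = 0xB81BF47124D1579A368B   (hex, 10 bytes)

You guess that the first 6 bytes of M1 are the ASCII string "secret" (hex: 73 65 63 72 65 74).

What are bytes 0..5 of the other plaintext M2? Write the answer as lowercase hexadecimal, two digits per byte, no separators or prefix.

b2b0f39a3c34

First, E_a ⊕ E_b = (M1 ⊕ K) ⊕ (M2 ⊕ K) = M1 ⊕ M2, so the key drops out. Then M2 = (M1 ⊕ M2) ⊕ M1 over the first 6 bytes.
byte 0: (79 XOR b8) XOR 73 = c1 XOR 73 = b2
byte 1: (ce XOR 1b) XOR 65 = d5 XOR 65 = b0
byte 2: (64 XOR f4) XOR 63 = 90 XOR 63 = f3
byte 3: (99 XOR 71) XOR 72 = e8 XOR 72 = 9a
byte 4: (7d XOR 24) XOR 65 = 59 XOR 65 = 3c
byte 5: (91 XOR d1) XOR 74 = 40 XOR 74 = 34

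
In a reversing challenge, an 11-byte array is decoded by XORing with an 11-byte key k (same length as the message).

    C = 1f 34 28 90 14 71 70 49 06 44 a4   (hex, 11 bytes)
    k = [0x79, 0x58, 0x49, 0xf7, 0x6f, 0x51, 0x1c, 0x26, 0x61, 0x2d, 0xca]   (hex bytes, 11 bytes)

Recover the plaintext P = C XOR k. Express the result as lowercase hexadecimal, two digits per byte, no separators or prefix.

XOR is its own inverse, so applying the key byte-wise gives the result directly.
1f ^ 79 = 66
34 ^ 58 = 6c
28 ^ 49 = 61
90 ^ f7 = 67
14 ^ 6f = 7b
71 ^ 51 = 20
70 ^ 1c = 6c
49 ^ 26 = 6f
06 ^ 61 = 67
44 ^ 2d = 69
a4 ^ ca = 6e

666c61677b206c6f67696e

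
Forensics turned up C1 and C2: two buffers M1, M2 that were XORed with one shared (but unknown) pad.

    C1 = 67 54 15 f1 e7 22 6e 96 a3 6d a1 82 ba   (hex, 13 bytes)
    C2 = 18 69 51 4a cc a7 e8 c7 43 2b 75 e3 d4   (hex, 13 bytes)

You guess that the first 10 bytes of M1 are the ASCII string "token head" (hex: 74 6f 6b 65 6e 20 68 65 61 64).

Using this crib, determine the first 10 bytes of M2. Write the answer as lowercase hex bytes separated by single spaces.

First, C1 ⊕ C2 = (M1 ⊕ K) ⊕ (M2 ⊕ K) = M1 ⊕ M2, so the key drops out. Then M2 = (M1 ⊕ M2) ⊕ M1 over the first 10 bytes.
byte 0: (67 ⊕ 18) ⊕ 74 = 7f ⊕ 74 = 0b
byte 1: (54 ⊕ 69) ⊕ 6f = 3d ⊕ 6f = 52
byte 2: (15 ⊕ 51) ⊕ 6b = 44 ⊕ 6b = 2f
byte 3: (f1 ⊕ 4a) ⊕ 65 = bb ⊕ 65 = de
byte 4: (e7 ⊕ cc) ⊕ 6e = 2b ⊕ 6e = 45
byte 5: (22 ⊕ a7) ⊕ 20 = 85 ⊕ 20 = a5
byte 6: (6e ⊕ e8) ⊕ 68 = 86 ⊕ 68 = ee
byte 7: (96 ⊕ c7) ⊕ 65 = 51 ⊕ 65 = 34
byte 8: (a3 ⊕ 43) ⊕ 61 = e0 ⊕ 61 = 81
byte 9: (6d ⊕ 2b) ⊕ 64 = 46 ⊕ 64 = 22

0b 52 2f de 45 a5 ee 34 81 22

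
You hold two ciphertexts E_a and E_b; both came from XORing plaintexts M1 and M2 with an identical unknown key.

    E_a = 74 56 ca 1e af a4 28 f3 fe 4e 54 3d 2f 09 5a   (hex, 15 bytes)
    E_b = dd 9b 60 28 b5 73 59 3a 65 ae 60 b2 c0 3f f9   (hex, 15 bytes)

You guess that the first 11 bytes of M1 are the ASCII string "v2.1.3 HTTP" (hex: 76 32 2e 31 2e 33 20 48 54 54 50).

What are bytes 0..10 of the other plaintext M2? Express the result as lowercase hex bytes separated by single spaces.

First, E_a ⊕ E_b = (M1 ⊕ K) ⊕ (M2 ⊕ K) = M1 ⊕ M2, so the key drops out. Then M2 = (M1 ⊕ M2) ⊕ M1 over the first 11 bytes.
byte 0: (74 xor dd) xor 76 = a9 xor 76 = df
byte 1: (56 xor 9b) xor 32 = cd xor 32 = ff
byte 2: (ca xor 60) xor 2e = aa xor 2e = 84
byte 3: (1e xor 28) xor 31 = 36 xor 31 = 07
byte 4: (af xor b5) xor 2e = 1a xor 2e = 34
byte 5: (a4 xor 73) xor 33 = d7 xor 33 = e4
byte 6: (28 xor 59) xor 20 = 71 xor 20 = 51
byte 7: (f3 xor 3a) xor 48 = c9 xor 48 = 81
byte 8: (fe xor 65) xor 54 = 9b xor 54 = cf
byte 9: (4e xor ae) xor 54 = e0 xor 54 = b4
byte 10: (54 xor 60) xor 50 = 34 xor 50 = 64

df ff 84 07 34 e4 51 81 cf b4 64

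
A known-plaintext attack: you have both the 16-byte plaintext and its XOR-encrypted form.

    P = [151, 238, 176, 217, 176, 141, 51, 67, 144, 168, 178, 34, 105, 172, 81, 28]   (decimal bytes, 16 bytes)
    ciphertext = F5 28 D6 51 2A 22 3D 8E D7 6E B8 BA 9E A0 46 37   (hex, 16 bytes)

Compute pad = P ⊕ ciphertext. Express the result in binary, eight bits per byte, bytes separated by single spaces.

Since ciphertext = P ⊕ pad, XORing both sides with P gives pad = P ⊕ ciphertext.
97 xor f5 = 62
ee xor 28 = c6
b0 xor d6 = 66
d9 xor 51 = 88
b0 xor 2a = 9a
8d xor 22 = af
33 xor 3d = 0e
43 xor 8e = cd
90 xor d7 = 47
a8 xor 6e = c6
b2 xor b8 = 0a
22 xor ba = 98
69 xor 9e = f7
ac xor a0 = 0c
51 xor 46 = 17
1c xor 37 = 2b

01100010 11000110 01100110 10001000 10011010 10101111 00001110 11001101 01000111 11000110 00001010 10011000 11110111 00001100 00010111 00101011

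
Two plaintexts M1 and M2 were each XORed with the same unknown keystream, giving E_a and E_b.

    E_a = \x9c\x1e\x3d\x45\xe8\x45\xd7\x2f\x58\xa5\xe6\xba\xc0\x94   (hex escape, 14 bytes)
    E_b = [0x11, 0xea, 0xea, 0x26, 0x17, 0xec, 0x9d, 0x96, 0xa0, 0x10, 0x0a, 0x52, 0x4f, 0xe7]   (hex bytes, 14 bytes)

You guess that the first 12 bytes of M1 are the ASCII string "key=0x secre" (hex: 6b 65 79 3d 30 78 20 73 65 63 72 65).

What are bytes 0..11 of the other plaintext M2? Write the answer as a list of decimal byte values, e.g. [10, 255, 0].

[230, 145, 174, 94, 207, 209, 106, 202, 157, 214, 158, 141]

First, E_a ⊕ E_b = (M1 ⊕ K) ⊕ (M2 ⊕ K) = M1 ⊕ M2, so the key drops out. Then M2 = (M1 ⊕ M2) ⊕ M1 over the first 12 bytes.
byte 0: (9c ^ 11) ^ 6b = 8d ^ 6b = e6
byte 1: (1e ^ ea) ^ 65 = f4 ^ 65 = 91
byte 2: (3d ^ ea) ^ 79 = d7 ^ 79 = ae
byte 3: (45 ^ 26) ^ 3d = 63 ^ 3d = 5e
byte 4: (e8 ^ 17) ^ 30 = ff ^ 30 = cf
byte 5: (45 ^ ec) ^ 78 = a9 ^ 78 = d1
byte 6: (d7 ^ 9d) ^ 20 = 4a ^ 20 = 6a
byte 7: (2f ^ 96) ^ 73 = b9 ^ 73 = ca
byte 8: (58 ^ a0) ^ 65 = f8 ^ 65 = 9d
byte 9: (a5 ^ 10) ^ 63 = b5 ^ 63 = d6
byte 10: (e6 ^ 0a) ^ 72 = ec ^ 72 = 9e
byte 11: (ba ^ 52) ^ 65 = e8 ^ 65 = 8d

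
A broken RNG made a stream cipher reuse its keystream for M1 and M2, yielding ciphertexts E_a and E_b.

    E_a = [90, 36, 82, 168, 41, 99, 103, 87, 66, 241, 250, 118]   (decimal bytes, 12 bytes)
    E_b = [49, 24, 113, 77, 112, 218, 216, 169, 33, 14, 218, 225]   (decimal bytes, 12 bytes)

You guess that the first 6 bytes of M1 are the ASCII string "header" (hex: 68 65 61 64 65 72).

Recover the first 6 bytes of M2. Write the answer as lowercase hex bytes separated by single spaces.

First, E_a ⊕ E_b = (M1 ⊕ K) ⊕ (M2 ⊕ K) = M1 ⊕ M2, so the key drops out. Then M2 = (M1 ⊕ M2) ⊕ M1 over the first 6 bytes.
byte 0: (5a xor 31) xor 68 = 6b xor 68 = 03
byte 1: (24 xor 18) xor 65 = 3c xor 65 = 59
byte 2: (52 xor 71) xor 61 = 23 xor 61 = 42
byte 3: (a8 xor 4d) xor 64 = e5 xor 64 = 81
byte 4: (29 xor 70) xor 65 = 59 xor 65 = 3c
byte 5: (63 xor da) xor 72 = b9 xor 72 = cb

03 59 42 81 3c cb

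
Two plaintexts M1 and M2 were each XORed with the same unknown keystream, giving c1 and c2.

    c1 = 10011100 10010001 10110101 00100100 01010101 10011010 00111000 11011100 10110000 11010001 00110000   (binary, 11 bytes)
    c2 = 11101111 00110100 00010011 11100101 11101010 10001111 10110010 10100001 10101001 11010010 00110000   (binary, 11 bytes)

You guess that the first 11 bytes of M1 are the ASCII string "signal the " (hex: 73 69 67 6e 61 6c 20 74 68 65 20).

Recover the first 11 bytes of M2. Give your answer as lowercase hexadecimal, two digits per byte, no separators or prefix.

00ccc1afde79aa09716620

First, c1 ⊕ c2 = (M1 ⊕ K) ⊕ (M2 ⊕ K) = M1 ⊕ M2, so the key drops out. Then M2 = (M1 ⊕ M2) ⊕ M1 over the first 11 bytes.
byte 0: (9c xor ef) xor 73 = 73 xor 73 = 00
byte 1: (91 xor 34) xor 69 = a5 xor 69 = cc
byte 2: (b5 xor 13) xor 67 = a6 xor 67 = c1
byte 3: (24 xor e5) xor 6e = c1 xor 6e = af
byte 4: (55 xor ea) xor 61 = bf xor 61 = de
byte 5: (9a xor 8f) xor 6c = 15 xor 6c = 79
byte 6: (38 xor b2) xor 20 = 8a xor 20 = aa
byte 7: (dc xor a1) xor 74 = 7d xor 74 = 09
byte 8: (b0 xor a9) xor 68 = 19 xor 68 = 71
byte 9: (d1 xor d2) xor 65 = 03 xor 65 = 66
byte 10: (30 xor 30) xor 20 = 00 xor 20 = 20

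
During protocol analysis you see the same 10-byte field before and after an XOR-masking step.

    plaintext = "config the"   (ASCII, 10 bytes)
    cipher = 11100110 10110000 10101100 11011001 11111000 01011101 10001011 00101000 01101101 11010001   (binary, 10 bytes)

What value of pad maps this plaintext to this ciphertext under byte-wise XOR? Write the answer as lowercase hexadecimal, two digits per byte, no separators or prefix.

Since cipher = plaintext ⊕ pad, XORing both sides with plaintext gives pad = plaintext ⊕ cipher.
byte 0: 63 XOR e6 = 85
byte 1: 6f XOR b0 = df
byte 2: 6e XOR ac = c2
byte 3: 66 XOR d9 = bf
byte 4: 69 XOR f8 = 91
byte 5: 67 XOR 5d = 3a
byte 6: 20 XOR 8b = ab
byte 7: 74 XOR 28 = 5c
byte 8: 68 XOR 6d = 05
byte 9: 65 XOR d1 = b4

85dfc2bf913aab5c05b4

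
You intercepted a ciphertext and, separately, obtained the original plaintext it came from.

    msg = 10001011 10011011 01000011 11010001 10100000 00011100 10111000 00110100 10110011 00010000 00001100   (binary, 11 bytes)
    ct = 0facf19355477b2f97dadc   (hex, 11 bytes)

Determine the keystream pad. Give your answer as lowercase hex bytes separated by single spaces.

Since ct = msg ⊕ pad, XORing both sides with msg gives pad = msg ⊕ ct.
8b XOR 0f = 84
9b XOR ac = 37
43 XOR f1 = b2
d1 XOR 93 = 42
a0 XOR 55 = f5
1c XOR 47 = 5b
b8 XOR 7b = c3
34 XOR 2f = 1b
b3 XOR 97 = 24
10 XOR da = ca
0c XOR dc = d0

84 37 b2 42 f5 5b c3 1b 24 ca d0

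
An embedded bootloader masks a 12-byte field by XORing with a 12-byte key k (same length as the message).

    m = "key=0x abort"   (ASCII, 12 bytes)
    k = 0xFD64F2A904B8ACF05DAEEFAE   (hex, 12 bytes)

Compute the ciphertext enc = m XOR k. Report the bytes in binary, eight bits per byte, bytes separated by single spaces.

6b ^ fd = 96
65 ^ 64 = 01
79 ^ f2 = 8b
3d ^ a9 = 94
30 ^ 04 = 34
78 ^ b8 = c0
20 ^ ac = 8c
61 ^ f0 = 91
62 ^ 5d = 3f
6f ^ ae = c1
72 ^ ef = 9d
74 ^ ae = da

10010110 00000001 10001011 10010100 00110100 11000000 10001100 10010001 00111111 11000001 10011101 11011010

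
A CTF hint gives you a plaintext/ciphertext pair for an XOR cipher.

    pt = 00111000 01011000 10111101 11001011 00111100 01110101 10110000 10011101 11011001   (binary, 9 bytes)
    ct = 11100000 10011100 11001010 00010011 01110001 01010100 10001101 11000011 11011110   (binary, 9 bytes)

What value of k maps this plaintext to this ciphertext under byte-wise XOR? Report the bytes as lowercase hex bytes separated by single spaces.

d8 c4 77 d8 4d 21 3d 5e 07

Since ct = pt ⊕ k, XORing both sides with pt gives k = pt ⊕ ct.
00111000 xor 11100000 = 11011000
01011000 xor 10011100 = 11000100
10111101 xor 11001010 = 01110111
11001011 xor 00010011 = 11011000
00111100 xor 01110001 = 01001101
01110101 xor 01010100 = 00100001
10110000 xor 10001101 = 00111101
10011101 xor 11000011 = 01011110
11011001 xor 11011110 = 00000111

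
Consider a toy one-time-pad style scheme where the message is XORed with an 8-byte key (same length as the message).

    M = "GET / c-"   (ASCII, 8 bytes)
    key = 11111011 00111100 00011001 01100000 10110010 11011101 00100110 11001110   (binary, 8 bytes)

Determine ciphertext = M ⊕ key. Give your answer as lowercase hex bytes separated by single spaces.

bc 79 4d 40 9d fd 45 e3

47 ⊕ fb = bc
45 ⊕ 3c = 79
54 ⊕ 19 = 4d
20 ⊕ 60 = 40
2f ⊕ b2 = 9d
20 ⊕ dd = fd
63 ⊕ 26 = 45
2d ⊕ ce = e3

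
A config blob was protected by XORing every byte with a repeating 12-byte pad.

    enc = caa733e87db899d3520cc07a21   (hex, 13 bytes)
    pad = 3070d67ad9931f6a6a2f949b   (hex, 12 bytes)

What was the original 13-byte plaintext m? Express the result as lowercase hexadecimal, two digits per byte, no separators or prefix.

fad7e592a42b86b9382354e111

The 12-byte key repeats, so the effective keystream is 30 70 d6 7a d9 93 1f 6a 6a 2f 94 9b 30.
byte 0: 202 xor  48 = 250
byte 1: 167 xor 112 = 215
byte 2:  51 xor 214 = 229
byte 3: 232 xor 122 = 146
byte 4: 125 xor 217 = 164
byte 5: 184 xor 147 =  43
byte 6: 153 xor  31 = 134
byte 7: 211 xor 106 = 185
byte 8:  82 xor 106 =  56
byte 9:  12 xor  47 =  35
byte 10: 192 xor 148 =  84
byte 11: 122 xor 155 = 225
byte 12:  33 xor  48 =  17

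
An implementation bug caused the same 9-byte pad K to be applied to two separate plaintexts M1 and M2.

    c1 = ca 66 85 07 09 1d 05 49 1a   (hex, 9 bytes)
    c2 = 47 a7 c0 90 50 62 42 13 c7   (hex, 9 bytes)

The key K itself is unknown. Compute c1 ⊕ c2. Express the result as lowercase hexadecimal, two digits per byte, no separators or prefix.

c1 ⊕ c2 = (M1 ⊕ K) ⊕ (M2 ⊕ K) = M1 ⊕ M2 — the shared key cancels under XOR.
ca ⊕ 47 = 8d
66 ⊕ a7 = c1
85 ⊕ c0 = 45
07 ⊕ 90 = 97
09 ⊕ 50 = 59
1d ⊕ 62 = 7f
05 ⊕ 42 = 47
49 ⊕ 13 = 5a
1a ⊕ c7 = dd

8dc14597597f475add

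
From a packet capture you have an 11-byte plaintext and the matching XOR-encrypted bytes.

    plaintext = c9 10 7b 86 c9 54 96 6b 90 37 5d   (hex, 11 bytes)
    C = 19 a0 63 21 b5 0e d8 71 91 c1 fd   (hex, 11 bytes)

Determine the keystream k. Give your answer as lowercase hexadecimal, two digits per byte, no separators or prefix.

Since C = plaintext ⊕ k, XORing both sides with plaintext gives k = plaintext ⊕ C.
201 xor  25 = 208
 16 xor 160 = 176
123 xor  99 =  24
134 xor  33 = 167
201 xor 181 = 124
 84 xor  14 =  90
150 xor 216 =  78
107 xor 113 =  26
144 xor 145 =   1
 55 xor 193 = 246
 93 xor 253 = 160

d0b018a77c5a4e1a01f6a0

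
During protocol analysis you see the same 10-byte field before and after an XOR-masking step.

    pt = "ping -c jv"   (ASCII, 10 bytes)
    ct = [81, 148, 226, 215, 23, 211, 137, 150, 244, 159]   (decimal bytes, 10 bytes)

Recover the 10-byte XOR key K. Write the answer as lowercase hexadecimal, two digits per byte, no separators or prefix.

Since ct = pt ⊕ K, XORing both sides with pt gives K = pt ⊕ ct.
70 xor 51 = 21
69 xor 94 = fd
6e xor e2 = 8c
67 xor d7 = b0
20 xor 17 = 37
2d xor d3 = fe
63 xor 89 = ea
20 xor 96 = b6
6a xor f4 = 9e
76 xor 9f = e9

21fd8cb037feeab69ee9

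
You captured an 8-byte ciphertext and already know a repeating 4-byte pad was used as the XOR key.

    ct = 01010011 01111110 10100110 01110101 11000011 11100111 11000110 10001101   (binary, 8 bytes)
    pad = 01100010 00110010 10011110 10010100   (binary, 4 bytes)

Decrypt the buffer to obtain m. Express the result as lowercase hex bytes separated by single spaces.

The 4-byte key repeats, so the effective keystream is 62 32 9e 94 62 32 9e 94.
byte 0: 01010011 xor 01100010 = 00110001
byte 1: 01111110 xor 00110010 = 01001100
byte 2: 10100110 xor 10011110 = 00111000
byte 3: 01110101 xor 10010100 = 11100001
byte 4: 11000011 xor 01100010 = 10100001
byte 5: 11100111 xor 00110010 = 11010101
byte 6: 11000110 xor 10011110 = 01011000
byte 7: 10001101 xor 10010100 = 00011001

31 4c 38 e1 a1 d5 58 19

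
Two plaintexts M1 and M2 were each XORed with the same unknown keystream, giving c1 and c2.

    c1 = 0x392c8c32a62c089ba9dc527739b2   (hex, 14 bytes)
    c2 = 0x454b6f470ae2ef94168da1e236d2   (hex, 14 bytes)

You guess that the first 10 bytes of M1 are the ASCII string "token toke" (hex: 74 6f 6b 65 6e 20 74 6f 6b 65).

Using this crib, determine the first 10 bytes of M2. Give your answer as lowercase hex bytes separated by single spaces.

First, c1 ⊕ c2 = (M1 ⊕ K) ⊕ (M2 ⊕ K) = M1 ⊕ M2, so the key drops out. Then M2 = (M1 ⊕ M2) ⊕ M1 over the first 10 bytes.
byte 0: (39 ⊕ 45) ⊕ 74 = 7c ⊕ 74 = 08
byte 1: (2c ⊕ 4b) ⊕ 6f = 67 ⊕ 6f = 08
byte 2: (8c ⊕ 6f) ⊕ 6b = e3 ⊕ 6b = 88
byte 3: (32 ⊕ 47) ⊕ 65 = 75 ⊕ 65 = 10
byte 4: (a6 ⊕ 0a) ⊕ 6e = ac ⊕ 6e = c2
byte 5: (2c ⊕ e2) ⊕ 20 = ce ⊕ 20 = ee
byte 6: (08 ⊕ ef) ⊕ 74 = e7 ⊕ 74 = 93
byte 7: (9b ⊕ 94) ⊕ 6f = 0f ⊕ 6f = 60
byte 8: (a9 ⊕ 16) ⊕ 6b = bf ⊕ 6b = d4
byte 9: (dc ⊕ 8d) ⊕ 65 = 51 ⊕ 65 = 34

08 08 88 10 c2 ee 93 60 d4 34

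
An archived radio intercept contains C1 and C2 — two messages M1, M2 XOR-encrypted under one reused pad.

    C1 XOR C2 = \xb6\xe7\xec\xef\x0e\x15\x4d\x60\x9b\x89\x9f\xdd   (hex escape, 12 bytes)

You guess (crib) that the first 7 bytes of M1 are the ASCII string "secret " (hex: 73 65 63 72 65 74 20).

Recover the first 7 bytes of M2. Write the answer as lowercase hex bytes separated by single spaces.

c5 82 8f 9d 6b 61 6d

Since C1 ⊕ C2 = M1 ⊕ M2, XORing with the guessed M1 bytes yields the corresponding M2 bytes: M2 = (C1 ⊕ C2) ⊕ M1.
182 xor 115 = 197
231 xor 101 = 130
236 xor  99 = 143
239 xor 114 = 157
 14 xor 101 = 107
 21 xor 116 =  97
 77 xor  32 = 109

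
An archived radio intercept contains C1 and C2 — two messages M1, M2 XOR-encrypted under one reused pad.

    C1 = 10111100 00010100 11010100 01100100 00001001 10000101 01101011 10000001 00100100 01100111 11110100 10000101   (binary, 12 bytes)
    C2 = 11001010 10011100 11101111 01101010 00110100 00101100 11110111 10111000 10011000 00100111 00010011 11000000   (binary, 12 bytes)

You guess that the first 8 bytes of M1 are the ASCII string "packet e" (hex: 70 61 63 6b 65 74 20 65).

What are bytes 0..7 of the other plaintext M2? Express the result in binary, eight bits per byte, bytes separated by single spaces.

First, C1 ⊕ C2 = (M1 ⊕ K) ⊕ (M2 ⊕ K) = M1 ⊕ M2, so the key drops out. Then M2 = (M1 ⊕ M2) ⊕ M1 over the first 8 bytes.
byte 0: (bc ^ ca) ^ 70 = 76 ^ 70 = 06
byte 1: (14 ^ 9c) ^ 61 = 88 ^ 61 = e9
byte 2: (d4 ^ ef) ^ 63 = 3b ^ 63 = 58
byte 3: (64 ^ 6a) ^ 6b = 0e ^ 6b = 65
byte 4: (09 ^ 34) ^ 65 = 3d ^ 65 = 58
byte 5: (85 ^ 2c) ^ 74 = a9 ^ 74 = dd
byte 6: (6b ^ f7) ^ 20 = 9c ^ 20 = bc
byte 7: (81 ^ b8) ^ 65 = 39 ^ 65 = 5c

00000110 11101001 01011000 01100101 01011000 11011101 10111100 01011100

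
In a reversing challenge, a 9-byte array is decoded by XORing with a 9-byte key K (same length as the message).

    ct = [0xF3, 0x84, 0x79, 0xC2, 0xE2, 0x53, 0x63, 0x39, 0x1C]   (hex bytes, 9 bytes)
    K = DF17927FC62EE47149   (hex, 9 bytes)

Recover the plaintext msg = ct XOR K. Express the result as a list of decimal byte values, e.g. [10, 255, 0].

[44, 147, 235, 189, 36, 125, 135, 72, 85]

byte 0: f3 XOR df = 2c
byte 1: 84 XOR 17 = 93
byte 2: 79 XOR 92 = eb
byte 3: c2 XOR 7f = bd
byte 4: e2 XOR c6 = 24
byte 5: 53 XOR 2e = 7d
byte 6: 63 XOR e4 = 87
byte 7: 39 XOR 71 = 48
byte 8: 1c XOR 49 = 55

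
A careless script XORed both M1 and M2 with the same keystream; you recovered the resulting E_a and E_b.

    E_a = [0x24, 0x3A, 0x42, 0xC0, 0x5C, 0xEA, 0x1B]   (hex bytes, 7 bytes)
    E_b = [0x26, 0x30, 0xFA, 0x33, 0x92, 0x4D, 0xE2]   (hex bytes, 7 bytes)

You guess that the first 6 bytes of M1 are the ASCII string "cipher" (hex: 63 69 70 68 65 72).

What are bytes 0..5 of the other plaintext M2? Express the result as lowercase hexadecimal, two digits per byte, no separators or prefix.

6163c89babd5

First, E_a ⊕ E_b = (M1 ⊕ K) ⊕ (M2 ⊕ K) = M1 ⊕ M2, so the key drops out. Then M2 = (M1 ⊕ M2) ⊕ M1 over the first 6 bytes.
byte 0: (24 ^ 26) ^ 63 = 02 ^ 63 = 61
byte 1: (3a ^ 30) ^ 69 = 0a ^ 69 = 63
byte 2: (42 ^ fa) ^ 70 = b8 ^ 70 = c8
byte 3: (c0 ^ 33) ^ 68 = f3 ^ 68 = 9b
byte 4: (5c ^ 92) ^ 65 = ce ^ 65 = ab
byte 5: (ea ^ 4d) ^ 72 = a7 ^ 72 = d5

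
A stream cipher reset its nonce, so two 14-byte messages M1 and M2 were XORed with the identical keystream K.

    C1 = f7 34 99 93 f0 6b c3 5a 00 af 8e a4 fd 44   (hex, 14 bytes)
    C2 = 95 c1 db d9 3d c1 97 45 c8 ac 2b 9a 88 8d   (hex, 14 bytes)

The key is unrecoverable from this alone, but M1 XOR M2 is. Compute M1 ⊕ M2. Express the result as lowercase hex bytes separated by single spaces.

62 f5 42 4a cd aa 54 1f c8 03 a5 3e 75 c9

C1 ⊕ C2 = (M1 ⊕ K) ⊕ (M2 ⊕ K) = M1 ⊕ M2 — the shared key cancels under XOR.
f7 xor 95 = 62
34 xor c1 = f5
99 xor db = 42
93 xor d9 = 4a
f0 xor 3d = cd
6b xor c1 = aa
c3 xor 97 = 54
5a xor 45 = 1f
00 xor c8 = c8
af xor ac = 03
8e xor 2b = a5
a4 xor 9a = 3e
fd xor 88 = 75
44 xor 8d = c9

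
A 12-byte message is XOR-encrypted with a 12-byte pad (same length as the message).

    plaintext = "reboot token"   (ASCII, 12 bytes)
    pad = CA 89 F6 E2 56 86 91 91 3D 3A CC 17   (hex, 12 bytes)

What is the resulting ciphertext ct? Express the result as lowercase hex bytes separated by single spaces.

byte 0: 114 xor 202 = 184
byte 1: 101 xor 137 = 236
byte 2:  98 xor 246 = 148
byte 3: 111 xor 226 = 141
byte 4: 111 xor  86 =  57
byte 5: 116 xor 134 = 242
byte 6:  32 xor 145 = 177
byte 7: 116 xor 145 = 229
byte 8: 111 xor  61 =  82
byte 9: 107 xor  58 =  81
byte 10: 101 xor 204 = 169
byte 11: 110 xor  23 = 121

b8 ec 94 8d 39 f2 b1 e5 52 51 a9 79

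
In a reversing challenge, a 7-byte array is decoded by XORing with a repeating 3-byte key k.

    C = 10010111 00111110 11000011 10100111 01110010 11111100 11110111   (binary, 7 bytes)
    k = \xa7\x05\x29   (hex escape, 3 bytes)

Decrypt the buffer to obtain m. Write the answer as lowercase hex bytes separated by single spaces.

The 3-byte key repeats, so the effective keystream is a7 05 29 a7 05 29 a7.
byte 0: 10010111 xor 10100111 = 00110000
byte 1: 00111110 xor 00000101 = 00111011
byte 2: 11000011 xor 00101001 = 11101010
byte 3: 10100111 xor 10100111 = 00000000
byte 4: 01110010 xor 00000101 = 01110111
byte 5: 11111100 xor 00101001 = 11010101
byte 6: 11110111 xor 10100111 = 01010000

30 3b ea 00 77 d5 50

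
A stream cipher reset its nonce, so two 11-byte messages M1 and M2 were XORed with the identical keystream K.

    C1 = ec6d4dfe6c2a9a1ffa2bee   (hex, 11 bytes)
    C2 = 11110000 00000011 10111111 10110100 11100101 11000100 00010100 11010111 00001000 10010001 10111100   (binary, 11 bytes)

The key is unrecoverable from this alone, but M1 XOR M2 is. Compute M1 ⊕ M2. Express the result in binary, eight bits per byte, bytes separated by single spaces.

C1 ⊕ C2 = (M1 ⊕ K) ⊕ (M2 ⊕ K) = M1 ⊕ M2 — the shared key cancels under XOR.
byte 0: ec ⊕ f0 = 1c
byte 1: 6d ⊕ 03 = 6e
byte 2: 4d ⊕ bf = f2
byte 3: fe ⊕ b4 = 4a
byte 4: 6c ⊕ e5 = 89
byte 5: 2a ⊕ c4 = ee
byte 6: 9a ⊕ 14 = 8e
byte 7: 1f ⊕ d7 = c8
byte 8: fa ⊕ 08 = f2
byte 9: 2b ⊕ 91 = ba
byte 10: ee ⊕ bc = 52

00011100 01101110 11110010 01001010 10001001 11101110 10001110 11001000 11110010 10111010 01010010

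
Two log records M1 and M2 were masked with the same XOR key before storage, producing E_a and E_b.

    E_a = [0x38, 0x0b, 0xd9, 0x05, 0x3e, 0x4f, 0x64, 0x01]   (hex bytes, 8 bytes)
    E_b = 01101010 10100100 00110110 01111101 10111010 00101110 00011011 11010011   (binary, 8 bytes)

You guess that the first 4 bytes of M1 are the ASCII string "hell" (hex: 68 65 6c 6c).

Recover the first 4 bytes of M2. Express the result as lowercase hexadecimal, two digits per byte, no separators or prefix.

3aca8314

First, E_a ⊕ E_b = (M1 ⊕ K) ⊕ (M2 ⊕ K) = M1 ⊕ M2, so the key drops out. Then M2 = (M1 ⊕ M2) ⊕ M1 over the first 4 bytes.
byte 0: (38 XOR 6a) XOR 68 = 52 XOR 68 = 3a
byte 1: (0b XOR a4) XOR 65 = af XOR 65 = ca
byte 2: (d9 XOR 36) XOR 6c = ef XOR 6c = 83
byte 3: (05 XOR 7d) XOR 6c = 78 XOR 6c = 14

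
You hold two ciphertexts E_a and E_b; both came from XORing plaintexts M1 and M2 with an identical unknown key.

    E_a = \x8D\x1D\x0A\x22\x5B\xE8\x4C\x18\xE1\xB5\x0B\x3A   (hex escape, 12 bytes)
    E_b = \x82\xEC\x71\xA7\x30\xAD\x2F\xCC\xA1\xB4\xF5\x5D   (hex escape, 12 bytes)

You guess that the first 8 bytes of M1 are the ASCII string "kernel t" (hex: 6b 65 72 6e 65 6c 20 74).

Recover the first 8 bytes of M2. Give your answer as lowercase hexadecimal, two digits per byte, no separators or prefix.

649409eb0e2943a0

First, E_a ⊕ E_b = (M1 ⊕ K) ⊕ (M2 ⊕ K) = M1 ⊕ M2, so the key drops out. Then M2 = (M1 ⊕ M2) ⊕ M1 over the first 8 bytes.
byte 0: (8d xor 82) xor 6b = 0f xor 6b = 64
byte 1: (1d xor ec) xor 65 = f1 xor 65 = 94
byte 2: (0a xor 71) xor 72 = 7b xor 72 = 09
byte 3: (22 xor a7) xor 6e = 85 xor 6e = eb
byte 4: (5b xor 30) xor 65 = 6b xor 65 = 0e
byte 5: (e8 xor ad) xor 6c = 45 xor 6c = 29
byte 6: (4c xor 2f) xor 20 = 63 xor 20 = 43
byte 7: (18 xor cc) xor 74 = d4 xor 74 = a0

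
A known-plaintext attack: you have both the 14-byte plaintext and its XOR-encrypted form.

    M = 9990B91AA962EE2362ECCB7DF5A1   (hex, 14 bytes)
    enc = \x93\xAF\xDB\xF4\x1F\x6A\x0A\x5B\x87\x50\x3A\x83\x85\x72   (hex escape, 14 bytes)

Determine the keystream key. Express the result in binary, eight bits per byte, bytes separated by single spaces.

Since enc = M ⊕ key, XORing both sides with M gives key = M ⊕ enc.
153 ⊕ 147 =  10
144 ⊕ 175 =  63
185 ⊕ 219 =  98
 26 ⊕ 244 = 238
169 ⊕  31 = 182
 98 ⊕ 106 =   8
238 ⊕  10 = 228
 35 ⊕  91 = 120
 98 ⊕ 135 = 229
236 ⊕  80 = 188
203 ⊕  58 = 241
125 ⊕ 131 = 254
245 ⊕ 133 = 112
161 ⊕ 114 = 211

00001010 00111111 01100010 11101110 10110110 00001000 11100100 01111000 11100101 10111100 11110001 11111110 01110000 11010011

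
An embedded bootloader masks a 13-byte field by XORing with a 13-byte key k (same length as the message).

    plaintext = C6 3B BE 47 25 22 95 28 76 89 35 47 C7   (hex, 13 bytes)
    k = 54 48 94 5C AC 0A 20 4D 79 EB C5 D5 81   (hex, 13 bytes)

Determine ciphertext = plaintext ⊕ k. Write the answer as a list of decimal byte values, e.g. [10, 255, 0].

c6 XOR 54 = 92
3b XOR 48 = 73
be XOR 94 = 2a
47 XOR 5c = 1b
25 XOR ac = 89
22 XOR 0a = 28
95 XOR 20 = b5
28 XOR 4d = 65
76 XOR 79 = 0f
89 XOR eb = 62
35 XOR c5 = f0
47 XOR d5 = 92
c7 XOR 81 = 46

[146, 115, 42, 27, 137, 40, 181, 101, 15, 98, 240, 146, 70]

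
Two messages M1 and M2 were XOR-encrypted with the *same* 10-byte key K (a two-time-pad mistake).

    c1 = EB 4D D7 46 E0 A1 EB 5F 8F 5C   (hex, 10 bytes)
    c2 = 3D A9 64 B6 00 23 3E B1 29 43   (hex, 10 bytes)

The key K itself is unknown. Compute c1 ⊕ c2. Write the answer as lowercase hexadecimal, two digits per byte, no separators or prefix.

c1 ⊕ c2 = (M1 ⊕ K) ⊕ (M2 ⊕ K) = M1 ⊕ M2 — the shared key cancels under XOR.
byte 0: eb ^ 3d = d6
byte 1: 4d ^ a9 = e4
byte 2: d7 ^ 64 = b3
byte 3: 46 ^ b6 = f0
byte 4: e0 ^ 00 = e0
byte 5: a1 ^ 23 = 82
byte 6: eb ^ 3e = d5
byte 7: 5f ^ b1 = ee
byte 8: 8f ^ 29 = a6
byte 9: 5c ^ 43 = 1f

d6e4b3f0e082d5eea61f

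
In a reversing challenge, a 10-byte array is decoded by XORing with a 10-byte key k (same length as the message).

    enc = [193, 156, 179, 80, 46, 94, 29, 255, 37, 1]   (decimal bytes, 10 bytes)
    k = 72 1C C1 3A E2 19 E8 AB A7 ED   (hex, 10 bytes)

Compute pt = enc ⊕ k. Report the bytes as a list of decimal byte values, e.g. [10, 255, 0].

XOR is its own inverse, so applying the key byte-wise gives the result directly.
byte 0: c1 xor 72 = b3
byte 1: 9c xor 1c = 80
byte 2: b3 xor c1 = 72
byte 3: 50 xor 3a = 6a
byte 4: 2e xor e2 = cc
byte 5: 5e xor 19 = 47
byte 6: 1d xor e8 = f5
byte 7: ff xor ab = 54
byte 8: 25 xor a7 = 82
byte 9: 01 xor ed = ec

[179, 128, 114, 106, 204, 71, 245, 84, 130, 236]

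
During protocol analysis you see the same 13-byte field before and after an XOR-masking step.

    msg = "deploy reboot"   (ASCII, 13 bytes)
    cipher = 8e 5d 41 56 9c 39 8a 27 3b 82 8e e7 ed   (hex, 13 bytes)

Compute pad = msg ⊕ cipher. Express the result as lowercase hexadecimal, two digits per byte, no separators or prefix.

ea38313af340aa555ee0e18899

Since cipher = msg ⊕ pad, XORing both sides with msg gives pad = msg ⊕ cipher.
byte 0: 100 ⊕ 142 = 234
byte 1: 101 ⊕  93 =  56
byte 2: 112 ⊕  65 =  49
byte 3: 108 ⊕  86 =  58
byte 4: 111 ⊕ 156 = 243
byte 5: 121 ⊕  57 =  64
byte 6:  32 ⊕ 138 = 170
byte 7: 114 ⊕  39 =  85
byte 8: 101 ⊕  59 =  94
byte 9:  98 ⊕ 130 = 224
byte 10: 111 ⊕ 142 = 225
byte 11: 111 ⊕ 231 = 136
byte 12: 116 ⊕ 237 = 153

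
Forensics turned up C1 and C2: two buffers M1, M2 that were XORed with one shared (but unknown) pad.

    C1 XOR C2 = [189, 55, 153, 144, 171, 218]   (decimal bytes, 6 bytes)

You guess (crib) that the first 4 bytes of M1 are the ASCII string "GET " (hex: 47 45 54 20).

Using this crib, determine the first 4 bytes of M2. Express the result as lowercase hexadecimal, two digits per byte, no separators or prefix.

fa72cdb0

Since C1 ⊕ C2 = M1 ⊕ M2, XORing with the guessed M1 bytes yields the corresponding M2 bytes: M2 = (C1 ⊕ C2) ⊕ M1.
byte 0: bd xor 47 = fa
byte 1: 37 xor 45 = 72
byte 2: 99 xor 54 = cd
byte 3: 90 xor 20 = b0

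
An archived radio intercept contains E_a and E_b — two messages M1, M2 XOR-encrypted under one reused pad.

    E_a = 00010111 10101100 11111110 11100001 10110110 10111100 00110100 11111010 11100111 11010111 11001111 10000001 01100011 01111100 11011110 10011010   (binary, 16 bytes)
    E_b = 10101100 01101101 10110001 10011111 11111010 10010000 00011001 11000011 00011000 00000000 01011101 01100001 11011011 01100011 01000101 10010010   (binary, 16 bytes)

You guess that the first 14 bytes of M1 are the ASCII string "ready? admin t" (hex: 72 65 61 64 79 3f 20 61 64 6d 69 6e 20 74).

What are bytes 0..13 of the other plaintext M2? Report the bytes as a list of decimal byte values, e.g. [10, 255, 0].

[201, 164, 46, 26, 53, 19, 13, 88, 155, 186, 251, 142, 152, 107]

First, E_a ⊕ E_b = (M1 ⊕ K) ⊕ (M2 ⊕ K) = M1 ⊕ M2, so the key drops out. Then M2 = (M1 ⊕ M2) ⊕ M1 over the first 14 bytes.
byte 0: (17 xor ac) xor 72 = bb xor 72 = c9
byte 1: (ac xor 6d) xor 65 = c1 xor 65 = a4
byte 2: (fe xor b1) xor 61 = 4f xor 61 = 2e
byte 3: (e1 xor 9f) xor 64 = 7e xor 64 = 1a
byte 4: (b6 xor fa) xor 79 = 4c xor 79 = 35
byte 5: (bc xor 90) xor 3f = 2c xor 3f = 13
byte 6: (34 xor 19) xor 20 = 2d xor 20 = 0d
byte 7: (fa xor c3) xor 61 = 39 xor 61 = 58
byte 8: (e7 xor 18) xor 64 = ff xor 64 = 9b
byte 9: (d7 xor 00) xor 6d = d7 xor 6d = ba
byte 10: (cf xor 5d) xor 69 = 92 xor 69 = fb
byte 11: (81 xor 61) xor 6e = e0 xor 6e = 8e
byte 12: (63 xor db) xor 20 = b8 xor 20 = 98
byte 13: (7c xor 63) xor 74 = 1f xor 74 = 6b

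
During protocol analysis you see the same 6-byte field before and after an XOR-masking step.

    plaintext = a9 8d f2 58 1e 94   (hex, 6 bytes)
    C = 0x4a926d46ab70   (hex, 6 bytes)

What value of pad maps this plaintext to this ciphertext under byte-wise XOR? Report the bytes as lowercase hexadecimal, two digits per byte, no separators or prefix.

Since C = plaintext ⊕ pad, XORing both sides with plaintext gives pad = plaintext ⊕ C.
a9 XOR 4a = e3
8d XOR 92 = 1f
f2 XOR 6d = 9f
58 XOR 46 = 1e
1e XOR ab = b5
94 XOR 70 = e4

e31f9f1eb5e4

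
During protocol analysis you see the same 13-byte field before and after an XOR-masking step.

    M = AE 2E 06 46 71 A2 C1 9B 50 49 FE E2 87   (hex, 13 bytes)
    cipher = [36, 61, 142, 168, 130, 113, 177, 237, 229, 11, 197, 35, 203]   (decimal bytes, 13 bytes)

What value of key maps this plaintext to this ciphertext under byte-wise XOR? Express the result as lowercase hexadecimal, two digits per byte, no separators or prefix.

Since cipher = M ⊕ key, XORing both sides with M gives key = M ⊕ cipher.
byte 0: 174 ⊕  36 = 138
byte 1:  46 ⊕  61 =  19
byte 2:   6 ⊕ 142 = 136
byte 3:  70 ⊕ 168 = 238
byte 4: 113 ⊕ 130 = 243
byte 5: 162 ⊕ 113 = 211
byte 6: 193 ⊕ 177 = 112
byte 7: 155 ⊕ 237 = 118
byte 8:  80 ⊕ 229 = 181
byte 9:  73 ⊕  11 =  66
byte 10: 254 ⊕ 197 =  59
byte 11: 226 ⊕  35 = 193
byte 12: 135 ⊕ 203 =  76

8a1388eef3d37076b5423bc14c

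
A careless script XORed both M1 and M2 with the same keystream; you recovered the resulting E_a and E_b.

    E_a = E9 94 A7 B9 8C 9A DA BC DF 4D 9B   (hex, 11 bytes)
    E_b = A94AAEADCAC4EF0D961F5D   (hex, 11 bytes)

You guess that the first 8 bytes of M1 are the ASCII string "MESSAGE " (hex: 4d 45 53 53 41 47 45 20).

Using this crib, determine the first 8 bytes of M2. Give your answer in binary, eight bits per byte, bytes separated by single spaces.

00001101 10011011 01011010 01000111 00000111 00011001 01110000 10010001

First, E_a ⊕ E_b = (M1 ⊕ K) ⊕ (M2 ⊕ K) = M1 ⊕ M2, so the key drops out. Then M2 = (M1 ⊕ M2) ⊕ M1 over the first 8 bytes.
byte 0: (e9 ⊕ a9) ⊕ 4d = 40 ⊕ 4d = 0d
byte 1: (94 ⊕ 4a) ⊕ 45 = de ⊕ 45 = 9b
byte 2: (a7 ⊕ ae) ⊕ 53 = 09 ⊕ 53 = 5a
byte 3: (b9 ⊕ ad) ⊕ 53 = 14 ⊕ 53 = 47
byte 4: (8c ⊕ ca) ⊕ 41 = 46 ⊕ 41 = 07
byte 5: (9a ⊕ c4) ⊕ 47 = 5e ⊕ 47 = 19
byte 6: (da ⊕ ef) ⊕ 45 = 35 ⊕ 45 = 70
byte 7: (bc ⊕ 0d) ⊕ 20 = b1 ⊕ 20 = 91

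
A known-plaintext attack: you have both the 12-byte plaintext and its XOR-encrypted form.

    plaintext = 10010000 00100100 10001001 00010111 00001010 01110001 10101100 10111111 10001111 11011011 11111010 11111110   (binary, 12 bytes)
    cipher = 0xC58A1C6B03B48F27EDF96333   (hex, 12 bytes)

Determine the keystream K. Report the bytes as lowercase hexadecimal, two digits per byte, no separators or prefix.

Since cipher = plaintext ⊕ K, XORing both sides with plaintext gives K = plaintext ⊕ cipher.
90 ^ c5 = 55
24 ^ 8a = ae
89 ^ 1c = 95
17 ^ 6b = 7c
0a ^ 03 = 09
71 ^ b4 = c5
ac ^ 8f = 23
bf ^ 27 = 98
8f ^ ed = 62
db ^ f9 = 22
fa ^ 63 = 99
fe ^ 33 = cd

55ae957c09c52398622299cd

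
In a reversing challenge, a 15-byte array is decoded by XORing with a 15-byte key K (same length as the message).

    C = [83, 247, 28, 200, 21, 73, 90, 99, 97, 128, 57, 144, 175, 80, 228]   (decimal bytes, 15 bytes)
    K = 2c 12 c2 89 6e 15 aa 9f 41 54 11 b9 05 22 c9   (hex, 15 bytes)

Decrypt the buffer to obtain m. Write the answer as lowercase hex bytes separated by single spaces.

53 xor 2c = 7f
f7 xor 12 = e5
1c xor c2 = de
c8 xor 89 = 41
15 xor 6e = 7b
49 xor 15 = 5c
5a xor aa = f0
63 xor 9f = fc
61 xor 41 = 20
80 xor 54 = d4
39 xor 11 = 28
90 xor b9 = 29
af xor 05 = aa
50 xor 22 = 72
e4 xor c9 = 2d

7f e5 de 41 7b 5c f0 fc 20 d4 28 29 aa 72 2d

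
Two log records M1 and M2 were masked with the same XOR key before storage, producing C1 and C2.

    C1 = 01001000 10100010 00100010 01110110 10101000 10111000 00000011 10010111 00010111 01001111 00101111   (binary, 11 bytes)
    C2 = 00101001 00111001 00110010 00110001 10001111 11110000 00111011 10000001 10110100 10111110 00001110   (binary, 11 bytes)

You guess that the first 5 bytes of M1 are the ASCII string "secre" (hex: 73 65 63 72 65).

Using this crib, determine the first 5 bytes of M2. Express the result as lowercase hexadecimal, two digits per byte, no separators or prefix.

First, C1 ⊕ C2 = (M1 ⊕ K) ⊕ (M2 ⊕ K) = M1 ⊕ M2, so the key drops out. Then M2 = (M1 ⊕ M2) ⊕ M1 over the first 5 bytes.
byte 0: (48 ⊕ 29) ⊕ 73 = 61 ⊕ 73 = 12
byte 1: (a2 ⊕ 39) ⊕ 65 = 9b ⊕ 65 = fe
byte 2: (22 ⊕ 32) ⊕ 63 = 10 ⊕ 63 = 73
byte 3: (76 ⊕ 31) ⊕ 72 = 47 ⊕ 72 = 35
byte 4: (a8 ⊕ 8f) ⊕ 65 = 27 ⊕ 65 = 42

12fe733542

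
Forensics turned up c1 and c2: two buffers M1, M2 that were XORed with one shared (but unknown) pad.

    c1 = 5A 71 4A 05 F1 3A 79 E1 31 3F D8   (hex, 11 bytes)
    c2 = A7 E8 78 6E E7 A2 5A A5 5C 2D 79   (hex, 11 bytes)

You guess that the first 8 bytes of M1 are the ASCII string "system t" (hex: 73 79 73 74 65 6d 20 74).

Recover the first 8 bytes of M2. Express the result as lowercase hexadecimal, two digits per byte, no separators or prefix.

First, c1 ⊕ c2 = (M1 ⊕ K) ⊕ (M2 ⊕ K) = M1 ⊕ M2, so the key drops out. Then M2 = (M1 ⊕ M2) ⊕ M1 over the first 8 bytes.
byte 0: (5a XOR a7) XOR 73 = fd XOR 73 = 8e
byte 1: (71 XOR e8) XOR 79 = 99 XOR 79 = e0
byte 2: (4a XOR 78) XOR 73 = 32 XOR 73 = 41
byte 3: (05 XOR 6e) XOR 74 = 6b XOR 74 = 1f
byte 4: (f1 XOR e7) XOR 65 = 16 XOR 65 = 73
byte 5: (3a XOR a2) XOR 6d = 98 XOR 6d = f5
byte 6: (79 XOR 5a) XOR 20 = 23 XOR 20 = 03
byte 7: (e1 XOR a5) XOR 74 = 44 XOR 74 = 30

8ee0411f73f50330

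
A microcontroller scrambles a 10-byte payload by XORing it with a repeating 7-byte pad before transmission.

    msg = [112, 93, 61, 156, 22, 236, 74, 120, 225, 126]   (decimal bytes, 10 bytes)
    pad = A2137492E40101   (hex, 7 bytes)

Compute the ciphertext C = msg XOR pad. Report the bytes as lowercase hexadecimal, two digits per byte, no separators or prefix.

d24e490ef2ed4bdaf20a

The 7-byte key repeats, so the effective keystream is a2 13 74 92 e4 01 01 a2 13 74.
byte 0: 70 xor a2 = d2
byte 1: 5d xor 13 = 4e
byte 2: 3d xor 74 = 49
byte 3: 9c xor 92 = 0e
byte 4: 16 xor e4 = f2
byte 5: ec xor 01 = ed
byte 6: 4a xor 01 = 4b
byte 7: 78 xor a2 = da
byte 8: e1 xor 13 = f2
byte 9: 7e xor 74 = 0a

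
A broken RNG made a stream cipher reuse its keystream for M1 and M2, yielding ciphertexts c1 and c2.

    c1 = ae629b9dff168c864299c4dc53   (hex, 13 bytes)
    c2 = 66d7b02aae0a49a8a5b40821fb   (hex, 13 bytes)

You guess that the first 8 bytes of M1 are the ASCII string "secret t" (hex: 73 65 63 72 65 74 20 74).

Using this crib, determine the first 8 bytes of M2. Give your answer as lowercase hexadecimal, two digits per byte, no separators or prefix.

First, c1 ⊕ c2 = (M1 ⊕ K) ⊕ (M2 ⊕ K) = M1 ⊕ M2, so the key drops out. Then M2 = (M1 ⊕ M2) ⊕ M1 over the first 8 bytes.
byte 0: (ae xor 66) xor 73 = c8 xor 73 = bb
byte 1: (62 xor d7) xor 65 = b5 xor 65 = d0
byte 2: (9b xor b0) xor 63 = 2b xor 63 = 48
byte 3: (9d xor 2a) xor 72 = b7 xor 72 = c5
byte 4: (ff xor ae) xor 65 = 51 xor 65 = 34
byte 5: (16 xor 0a) xor 74 = 1c xor 74 = 68
byte 6: (8c xor 49) xor 20 = c5 xor 20 = e5
byte 7: (86 xor a8) xor 74 = 2e xor 74 = 5a

bbd048c53468e55a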